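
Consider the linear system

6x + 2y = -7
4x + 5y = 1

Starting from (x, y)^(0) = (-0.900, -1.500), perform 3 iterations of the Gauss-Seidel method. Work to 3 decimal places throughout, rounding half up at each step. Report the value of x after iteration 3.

-1.610

Iteration 1:
  x = (-7 - (2)·-1.500) / (6) = -0.667
  y = (1 - (4)·-0.667) / (5) = 0.734
Iteration 2:
  x = (-7 - (2)·0.734) / (6) = -1.411
  y = (1 - (4)·-1.411) / (5) = 1.329
Iteration 3:
  x = (-7 - (2)·1.329) / (6) = -1.610
  y = (1 - (4)·-1.610) / (5) = 1.488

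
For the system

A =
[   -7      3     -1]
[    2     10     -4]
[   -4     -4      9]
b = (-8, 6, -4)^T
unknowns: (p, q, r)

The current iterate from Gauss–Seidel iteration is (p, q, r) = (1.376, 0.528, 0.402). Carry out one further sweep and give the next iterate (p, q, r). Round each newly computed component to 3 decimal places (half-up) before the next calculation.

One sweep:
  p = (-8 - (3)·0.528 - (-1)·0.402) / (-7) = 1.312
  q = (6 - (2)·1.312 - (-4)·0.402) / (10) = 0.498
  r = (-4 - (-4)·1.312 - (-4)·0.498) / (9) = 0.360

(1.312, 0.498, 0.360)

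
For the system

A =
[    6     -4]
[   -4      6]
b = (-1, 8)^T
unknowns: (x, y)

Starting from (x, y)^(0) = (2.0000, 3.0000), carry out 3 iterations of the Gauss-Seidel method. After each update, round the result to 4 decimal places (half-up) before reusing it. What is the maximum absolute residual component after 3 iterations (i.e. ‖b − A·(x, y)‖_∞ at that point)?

Iteration 1:
  x = (-1 - (-4)·3.0000) / (6) = 1.8333
  y = (8 - (-4)·1.8333) / (6) = 2.5555
Iteration 2:
  x = (-1 - (-4)·2.5555) / (6) = 1.5370
  y = (8 - (-4)·1.5370) / (6) = 2.3580
Iteration 3:
  x = (-1 - (-4)·2.3580) / (6) = 1.4053
  y = (8 - (-4)·1.4053) / (6) = 2.2702
Residual b − A·x = (-0.3510, 0.0000); ∞-norm = 0.3510

0.3510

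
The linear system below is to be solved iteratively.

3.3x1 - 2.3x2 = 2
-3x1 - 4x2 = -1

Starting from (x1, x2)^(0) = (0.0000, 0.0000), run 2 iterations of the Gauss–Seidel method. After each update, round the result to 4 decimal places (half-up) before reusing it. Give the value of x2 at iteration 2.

-0.0976

Iteration 1:
  x1 = (2 - (-2.3)·0.0000) / (3.3) = 0.6061
  x2 = (-1 - (-3)·0.6061) / (-4) = -0.2046
Iteration 2:
  x1 = (2 - (-2.3)·-0.2046) / (3.3) = 0.4635
  x2 = (-1 - (-3)·0.4635) / (-4) = -0.0976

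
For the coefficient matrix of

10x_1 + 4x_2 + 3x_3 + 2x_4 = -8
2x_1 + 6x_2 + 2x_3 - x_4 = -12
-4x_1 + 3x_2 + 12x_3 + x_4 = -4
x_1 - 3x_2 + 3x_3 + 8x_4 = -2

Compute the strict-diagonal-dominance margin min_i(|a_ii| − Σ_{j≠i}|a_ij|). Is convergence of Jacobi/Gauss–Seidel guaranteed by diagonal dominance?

1

row 1: |10| − (4+3+2) = 1
row 2: |6| − (2+2+1) = 1
row 3: |12| − (4+3+1) = 4
row 4: |8| − (1+3+3) = 1
minimum over rows = 1 → strictly diagonally dominant (convergence guaranteed)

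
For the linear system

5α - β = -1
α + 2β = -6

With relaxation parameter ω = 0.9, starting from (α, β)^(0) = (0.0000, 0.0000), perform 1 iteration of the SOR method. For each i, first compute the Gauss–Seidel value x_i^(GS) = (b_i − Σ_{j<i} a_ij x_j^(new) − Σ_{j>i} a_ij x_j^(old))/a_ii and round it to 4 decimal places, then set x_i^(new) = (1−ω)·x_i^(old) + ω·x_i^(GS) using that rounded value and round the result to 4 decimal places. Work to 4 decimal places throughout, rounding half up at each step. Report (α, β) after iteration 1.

Iteration 1:
  α: GS value = (-1 - (-1)·0.0000) / (5) = -0.2000;  α ← (1−ω)·0.0000 + ω·-0.2000 = -0.1800
  β: GS value = (-6 - (1)·-0.1800) / (2) = -2.9100;  β ← (1−ω)·0.0000 + ω·-2.9100 = -2.6190

(-0.1800, -2.6190)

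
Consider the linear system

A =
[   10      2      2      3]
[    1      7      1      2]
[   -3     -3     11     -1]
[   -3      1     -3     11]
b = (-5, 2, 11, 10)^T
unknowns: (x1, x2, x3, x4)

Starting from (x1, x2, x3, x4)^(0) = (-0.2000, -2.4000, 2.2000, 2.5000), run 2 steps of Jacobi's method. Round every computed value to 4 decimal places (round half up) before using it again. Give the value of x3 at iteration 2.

0.6273

Iteration 1:
  x1 = (-5 - (2)·-2.4000 - (2)·2.2000 - (3)·2.5000) / (10) = -1.2100
  x2 = (2 - (1)·-0.2000 - (1)·2.2000 - (2)·2.5000) / (7) = -0.7143
  x3 = (11 - (-3)·-0.2000 - (-3)·-2.4000 - (-1)·2.5000) / (11) = 0.5182
  x4 = (10 - (-3)·-0.2000 - (1)·-2.4000 - (-3)·2.2000) / (11) = 1.6727
Iteration 2:
  x1 = (-5 - (2)·-0.7143 - (2)·0.5182 - (3)·1.6727) / (10) = -0.9626
  x2 = (2 - (1)·-1.2100 - (1)·0.5182 - (2)·1.6727) / (7) = -0.0934
  x3 = (11 - (-3)·-1.2100 - (-3)·-0.7143 - (-1)·1.6727) / (11) = 0.6273
  x4 = (10 - (-3)·-1.2100 - (1)·-0.7143 - (-3)·0.5182) / (11) = 0.7854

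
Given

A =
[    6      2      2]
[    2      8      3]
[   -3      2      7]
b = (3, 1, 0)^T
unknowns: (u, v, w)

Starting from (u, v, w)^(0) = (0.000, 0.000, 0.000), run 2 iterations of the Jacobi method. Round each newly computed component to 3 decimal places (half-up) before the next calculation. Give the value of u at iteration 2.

0.458

Iteration 1:
  u = (3 - (2)·0.000 - (2)·0.000) / (6) = 0.500
  v = (1 - (2)·0.000 - (3)·0.000) / (8) = 0.125
  w = (0 - (-3)·0.000 - (2)·0.000) / (7) = 0.000
Iteration 2:
  u = (3 - (2)·0.125 - (2)·0.000) / (6) = 0.458
  v = (1 - (2)·0.500 - (3)·0.000) / (8) = 0.000
  w = (0 - (-3)·0.500 - (2)·0.125) / (7) = 0.179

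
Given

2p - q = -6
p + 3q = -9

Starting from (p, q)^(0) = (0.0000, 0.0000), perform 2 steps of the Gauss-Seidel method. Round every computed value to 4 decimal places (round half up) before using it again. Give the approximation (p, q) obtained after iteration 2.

(-4.0000, -1.6667)

Iteration 1:
  p = (-6 - (-1)·0.0000) / (2) = -3.0000
  q = (-9 - (1)·-3.0000) / (3) = -2.0000
Iteration 2:
  p = (-6 - (-1)·-2.0000) / (2) = -4.0000
  q = (-9 - (1)·-4.0000) / (3) = -1.6667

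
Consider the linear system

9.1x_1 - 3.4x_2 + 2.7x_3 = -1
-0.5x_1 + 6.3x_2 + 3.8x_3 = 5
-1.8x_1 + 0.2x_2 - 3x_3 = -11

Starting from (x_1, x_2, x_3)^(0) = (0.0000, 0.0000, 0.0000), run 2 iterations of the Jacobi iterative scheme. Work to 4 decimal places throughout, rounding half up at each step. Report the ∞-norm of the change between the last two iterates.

Iteration 1:
  x_1 = (-1 - (-3.4)·0.0000 - (2.7)·0.0000) / (9.1) = -0.1099
  x_2 = (5 - (-0.5)·0.0000 - (3.8)·0.0000) / (6.3) = 0.7937
  x_3 = (-11 - (-1.8)·0.0000 - (0.2)·0.0000) / (-3) = 3.6667
Iteration 2:
  x_1 = (-1 - (-3.4)·0.7937 - (2.7)·3.6667) / (9.1) = -0.9013
  x_2 = (5 - (-0.5)·-0.1099 - (3.8)·3.6667) / (6.3) = -1.4267
  x_3 = (-11 - (-1.8)·-0.1099 - (0.2)·0.7937) / (-3) = 3.7855
Change: (-0.7914, -2.2204, 0.1188) → max |·| = 2.2204

2.2204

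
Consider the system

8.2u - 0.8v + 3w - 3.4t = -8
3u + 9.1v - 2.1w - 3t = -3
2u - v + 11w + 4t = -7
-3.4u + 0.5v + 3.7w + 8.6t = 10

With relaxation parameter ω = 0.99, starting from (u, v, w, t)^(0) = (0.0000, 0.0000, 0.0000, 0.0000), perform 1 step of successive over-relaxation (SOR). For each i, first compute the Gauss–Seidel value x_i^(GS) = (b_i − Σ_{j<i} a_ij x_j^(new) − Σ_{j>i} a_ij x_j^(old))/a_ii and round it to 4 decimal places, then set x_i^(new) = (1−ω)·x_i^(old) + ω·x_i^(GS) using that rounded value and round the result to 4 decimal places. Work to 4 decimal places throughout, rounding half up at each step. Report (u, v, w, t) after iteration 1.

Iteration 1:
  u: GS value = (-8 - (-0.8)·0.0000 - (3)·0.0000 - (-3.4)·0.0000) / (8.2) = -0.9756;  u ← (1−ω)·0.0000 + ω·-0.9756 = -0.9658
  v: GS value = (-3 - (3)·-0.9658 - (-2.1)·0.0000 - (-3)·0.0000) / (9.1) = -0.0113;  v ← (1−ω)·0.0000 + ω·-0.0113 = -0.0112
  w: GS value = (-7 - (2)·-0.9658 - (-1)·-0.0112 - (4)·0.0000) / (11) = -0.4618;  w ← (1−ω)·0.0000 + ω·-0.4618 = -0.4572
  t: GS value = (10 - (-3.4)·-0.9658 - (0.5)·-0.0112 - (3.7)·-0.4572) / (8.6) = 0.9783;  t ← (1−ω)·0.0000 + ω·0.9783 = 0.9685

(-0.9658, -0.0112, -0.4572, 0.9685)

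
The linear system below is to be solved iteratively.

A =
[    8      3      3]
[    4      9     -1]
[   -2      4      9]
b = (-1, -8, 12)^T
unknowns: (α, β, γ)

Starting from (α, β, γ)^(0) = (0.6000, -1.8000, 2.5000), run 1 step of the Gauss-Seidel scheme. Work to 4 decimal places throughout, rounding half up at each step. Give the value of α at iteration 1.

Iteration 1:
  α = (-1 - (3)·-1.8000 - (3)·2.5000) / (8) = -0.3875
  β = (-8 - (4)·-0.3875 - (-1)·2.5000) / (9) = -0.4389
  γ = (12 - (-2)·-0.3875 - (4)·-0.4389) / (9) = 1.4423

-0.3875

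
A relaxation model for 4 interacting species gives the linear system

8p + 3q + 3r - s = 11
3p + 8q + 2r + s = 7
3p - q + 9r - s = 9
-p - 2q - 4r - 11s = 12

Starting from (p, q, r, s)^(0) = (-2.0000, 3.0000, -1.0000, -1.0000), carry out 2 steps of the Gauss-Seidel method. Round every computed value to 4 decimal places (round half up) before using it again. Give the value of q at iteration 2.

Iteration 1:
  p = (11 - (3)·3.0000 - (3)·-1.0000 - (-1)·-1.0000) / (8) = 0.5000
  q = (7 - (3)·0.5000 - (2)·-1.0000 - (1)·-1.0000) / (8) = 1.0625
  r = (9 - (3)·0.5000 - (-1)·1.0625 - (-1)·-1.0000) / (9) = 0.8403
  s = (12 - (-1)·0.5000 - (-2)·1.0625 - (-4)·0.8403) / (-11) = -1.6351
Iteration 2:
  p = (11 - (3)·1.0625 - (3)·0.8403 - (-1)·-1.6351) / (8) = 0.4571
  q = (7 - (3)·0.4571 - (2)·0.8403 - (1)·-1.6351) / (8) = 0.6979
  r = (9 - (3)·0.4571 - (-1)·0.6979 - (-1)·-1.6351) / (9) = 0.7435
  s = (12 - (-1)·0.4571 - (-2)·0.6979 - (-4)·0.7435) / (-11) = -1.5297

0.6979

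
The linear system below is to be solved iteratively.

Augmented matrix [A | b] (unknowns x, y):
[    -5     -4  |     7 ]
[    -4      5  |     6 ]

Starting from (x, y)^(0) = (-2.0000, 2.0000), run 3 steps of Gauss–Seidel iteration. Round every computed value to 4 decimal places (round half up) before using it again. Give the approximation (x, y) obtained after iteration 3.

Iteration 1:
  x = (7 - (-4)·2.0000) / (-5) = -3.0000
  y = (6 - (-4)·-3.0000) / (5) = -1.2000
Iteration 2:
  x = (7 - (-4)·-1.2000) / (-5) = -0.4400
  y = (6 - (-4)·-0.4400) / (5) = 0.8480
Iteration 3:
  x = (7 - (-4)·0.8480) / (-5) = -2.0784
  y = (6 - (-4)·-2.0784) / (5) = -0.4627

(-2.0784, -0.4627)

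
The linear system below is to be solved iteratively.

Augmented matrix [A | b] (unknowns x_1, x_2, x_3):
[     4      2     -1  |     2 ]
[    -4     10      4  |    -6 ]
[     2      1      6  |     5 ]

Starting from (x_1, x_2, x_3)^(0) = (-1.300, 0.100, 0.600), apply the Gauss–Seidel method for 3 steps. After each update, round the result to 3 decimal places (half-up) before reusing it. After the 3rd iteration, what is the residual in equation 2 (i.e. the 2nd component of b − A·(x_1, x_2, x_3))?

-0.098

Iteration 1:
  x_1 = (2 - (2)·0.100 - (-1)·0.600) / (4) = 0.600
  x_2 = (-6 - (-4)·0.600 - (4)·0.600) / (10) = -0.600
  x_3 = (5 - (2)·0.600 - (1)·-0.600) / (6) = 0.733
Iteration 2:
  x_1 = (2 - (2)·-0.600 - (-1)·0.733) / (4) = 0.983
  x_2 = (-6 - (-4)·0.983 - (4)·0.733) / (10) = -0.500
  x_3 = (5 - (2)·0.983 - (1)·-0.500) / (6) = 0.589
Iteration 3:
  x_1 = (2 - (2)·-0.500 - (-1)·0.589) / (4) = 0.897
  x_2 = (-6 - (-4)·0.897 - (4)·0.589) / (10) = -0.477
  x_3 = (5 - (2)·0.897 - (1)·-0.477) / (6) = 0.614
Residual b − A·x = (-0.020, -0.098, -0.001)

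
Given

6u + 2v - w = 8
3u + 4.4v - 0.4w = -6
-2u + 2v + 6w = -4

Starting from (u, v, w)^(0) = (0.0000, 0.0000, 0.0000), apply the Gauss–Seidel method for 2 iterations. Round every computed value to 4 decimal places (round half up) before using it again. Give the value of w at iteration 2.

Iteration 1:
  u = (8 - (2)·0.0000 - (-1)·0.0000) / (6) = 1.3333
  v = (-6 - (3)·1.3333 - (-0.4)·0.0000) / (4.4) = -2.2727
  w = (-4 - (-2)·1.3333 - (2)·-2.2727) / (6) = 0.5353
Iteration 2:
  u = (8 - (2)·-2.2727 - (-1)·0.5353) / (6) = 2.1801
  v = (-6 - (3)·2.1801 - (-0.4)·0.5353) / (4.4) = -2.8014
  w = (-4 - (-2)·2.1801 - (2)·-2.8014) / (6) = 0.9938

0.9938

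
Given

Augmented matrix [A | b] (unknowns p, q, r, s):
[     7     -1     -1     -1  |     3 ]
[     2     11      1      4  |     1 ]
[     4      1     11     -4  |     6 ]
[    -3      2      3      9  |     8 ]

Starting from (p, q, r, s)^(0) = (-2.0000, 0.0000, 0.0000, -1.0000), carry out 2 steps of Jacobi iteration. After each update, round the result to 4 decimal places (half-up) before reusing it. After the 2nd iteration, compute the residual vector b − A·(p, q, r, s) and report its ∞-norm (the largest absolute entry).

Iteration 1:
  p = (3 - (-1)·0.0000 - (-1)·0.0000 - (-1)·-1.0000) / (7) = 0.2857
  q = (1 - (2)·-2.0000 - (1)·0.0000 - (4)·-1.0000) / (11) = 0.8182
  r = (6 - (4)·-2.0000 - (1)·0.0000 - (-4)·-1.0000) / (11) = 0.9091
  s = (8 - (-3)·-2.0000 - (2)·0.0000 - (3)·0.0000) / (9) = 0.2222
Iteration 2:
  p = (3 - (-1)·0.8182 - (-1)·0.9091 - (-1)·0.2222) / (7) = 0.7071
  q = (1 - (2)·0.2857 - (1)·0.9091 - (4)·0.2222) / (11) = -0.1245
  r = (6 - (4)·0.2857 - (1)·0.8182 - (-4)·0.2222) / (11) = 0.4480
  s = (8 - (-3)·0.2857 - (2)·0.8182 - (3)·0.9091) / (9) = 0.4993
Residual b − A·x = (-1.1269, -1.4899, 0.3653, 4.5326); ∞-norm = 4.5326

4.5326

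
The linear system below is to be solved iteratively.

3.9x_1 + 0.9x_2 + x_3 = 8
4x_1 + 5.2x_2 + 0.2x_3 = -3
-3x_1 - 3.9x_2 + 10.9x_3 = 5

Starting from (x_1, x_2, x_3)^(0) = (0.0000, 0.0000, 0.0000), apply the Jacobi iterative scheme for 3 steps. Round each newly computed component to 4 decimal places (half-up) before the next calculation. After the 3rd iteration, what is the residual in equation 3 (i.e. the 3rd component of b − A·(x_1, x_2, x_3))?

Iteration 1:
  x_1 = (8 - (0.9)·0.0000 - (1)·0.0000) / (3.9) = 2.0513
  x_2 = (-3 - (4)·0.0000 - (0.2)·0.0000) / (5.2) = -0.5769
  x_3 = (5 - (-3)·0.0000 - (-3.9)·0.0000) / (10.9) = 0.4587
Iteration 2:
  x_1 = (8 - (0.9)·-0.5769 - (1)·0.4587) / (3.9) = 2.0668
  x_2 = (-3 - (4)·2.0513 - (0.2)·0.4587) / (5.2) = -2.1725
  x_3 = (5 - (-3)·2.0513 - (-3.9)·-0.5769) / (10.9) = 0.8169
Iteration 3:
  x_1 = (8 - (0.9)·-2.1725 - (1)·0.8169) / (3.9) = 2.3432
  x_2 = (-3 - (4)·2.0668 - (0.2)·0.8169) / (5.2) = -2.1982
  x_3 = (5 - (-3)·2.0668 - (-3.9)·-2.1725) / (10.9) = 0.2502
Residual b − A·x = (0.5897, -0.9922, 0.7294)

0.7294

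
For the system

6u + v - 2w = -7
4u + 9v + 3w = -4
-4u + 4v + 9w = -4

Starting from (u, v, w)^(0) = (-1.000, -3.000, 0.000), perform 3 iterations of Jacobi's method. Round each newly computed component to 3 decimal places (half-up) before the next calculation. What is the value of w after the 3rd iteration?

-0.766

Iteration 1:
  u = (-7 - (1)·-3.000 - (-2)·0.000) / (6) = -0.667
  v = (-4 - (4)·-1.000 - (3)·0.000) / (9) = 0.000
  w = (-4 - (-4)·-1.000 - (4)·-3.000) / (9) = 0.444
Iteration 2:
  u = (-7 - (1)·0.000 - (-2)·0.444) / (6) = -1.019
  v = (-4 - (4)·-0.667 - (3)·0.444) / (9) = -0.296
  w = (-4 - (-4)·-0.667 - (4)·0.000) / (9) = -0.741
Iteration 3:
  u = (-7 - (1)·-0.296 - (-2)·-0.741) / (6) = -1.364
  v = (-4 - (4)·-1.019 - (3)·-0.741) / (9) = 0.255
  w = (-4 - (-4)·-1.019 - (4)·-0.296) / (9) = -0.766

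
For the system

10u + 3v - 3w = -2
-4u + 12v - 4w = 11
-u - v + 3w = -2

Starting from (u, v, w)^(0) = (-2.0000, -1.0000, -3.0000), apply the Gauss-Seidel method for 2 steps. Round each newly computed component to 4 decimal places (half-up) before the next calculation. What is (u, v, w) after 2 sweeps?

Iteration 1:
  u = (-2 - (3)·-1.0000 - (-3)·-3.0000) / (10) = -0.8000
  v = (11 - (-4)·-0.8000 - (-4)·-3.0000) / (12) = -0.3500
  w = (-2 - (-1)·-0.8000 - (-1)·-0.3500) / (3) = -1.0500
Iteration 2:
  u = (-2 - (3)·-0.3500 - (-3)·-1.0500) / (10) = -0.4100
  v = (11 - (-4)·-0.4100 - (-4)·-1.0500) / (12) = 0.4300
  w = (-2 - (-1)·-0.4100 - (-1)·0.4300) / (3) = -0.6600

(-0.4100, 0.4300, -0.6600)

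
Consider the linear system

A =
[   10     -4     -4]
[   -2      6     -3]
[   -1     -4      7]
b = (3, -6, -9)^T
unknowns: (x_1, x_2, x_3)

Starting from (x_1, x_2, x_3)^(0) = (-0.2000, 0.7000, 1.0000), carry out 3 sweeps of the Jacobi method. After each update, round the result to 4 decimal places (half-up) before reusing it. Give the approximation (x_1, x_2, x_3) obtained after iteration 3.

Iteration 1:
  x_1 = (3 - (-4)·0.7000 - (-4)·1.0000) / (10) = 0.9800
  x_2 = (-6 - (-2)·-0.2000 - (-3)·1.0000) / (6) = -0.5667
  x_3 = (-9 - (-1)·-0.2000 - (-4)·0.7000) / (7) = -0.9143
Iteration 2:
  x_1 = (3 - (-4)·-0.5667 - (-4)·-0.9143) / (10) = -0.2924
  x_2 = (-6 - (-2)·0.9800 - (-3)·-0.9143) / (6) = -1.1305
  x_3 = (-9 - (-1)·0.9800 - (-4)·-0.5667) / (7) = -1.4695
Iteration 3:
  x_1 = (3 - (-4)·-1.1305 - (-4)·-1.4695) / (10) = -0.7400
  x_2 = (-6 - (-2)·-0.2924 - (-3)·-1.4695) / (6) = -1.8322
  x_3 = (-9 - (-1)·-0.2924 - (-4)·-1.1305) / (7) = -1.9735

(-0.7400, -1.8322, -1.9735)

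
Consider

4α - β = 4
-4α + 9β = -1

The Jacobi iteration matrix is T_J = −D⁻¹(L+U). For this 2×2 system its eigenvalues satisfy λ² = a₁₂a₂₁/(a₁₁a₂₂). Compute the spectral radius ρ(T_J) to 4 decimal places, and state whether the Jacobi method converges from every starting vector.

a₁₂a₂₁/(a₁₁a₂₂) = (-1)·(-4) / ((4)·(9)) = 0.111111
ρ = √|0.111111| = √0.111111 = 0.3333
ρ < 1, so Jacobi converges

0.3333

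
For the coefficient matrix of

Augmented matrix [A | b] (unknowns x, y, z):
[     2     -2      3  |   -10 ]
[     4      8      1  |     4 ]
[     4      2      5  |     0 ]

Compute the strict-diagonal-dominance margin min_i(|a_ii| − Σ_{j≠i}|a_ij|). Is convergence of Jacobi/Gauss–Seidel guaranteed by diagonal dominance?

row 1: |2| − (2+3) = -3
row 2: |8| − (4+1) = 3
row 3: |5| − (4+2) = -1
minimum over rows = -3 → not strictly diagonally dominant

-3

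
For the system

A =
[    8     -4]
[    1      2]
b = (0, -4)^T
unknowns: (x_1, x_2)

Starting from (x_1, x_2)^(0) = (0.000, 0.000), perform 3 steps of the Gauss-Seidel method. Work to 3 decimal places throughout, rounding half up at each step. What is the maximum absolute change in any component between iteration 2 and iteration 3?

0.250

Iteration 1:
  x_1 = (0 - (-4)·0.000) / (8) = 0.000
  x_2 = (-4 - (1)·0.000) / (2) = -2.000
Iteration 2:
  x_1 = (0 - (-4)·-2.000) / (8) = -1.000
  x_2 = (-4 - (1)·-1.000) / (2) = -1.500
Iteration 3:
  x_1 = (0 - (-4)·-1.500) / (8) = -0.750
  x_2 = (-4 - (1)·-0.750) / (2) = -1.625
Change: (0.250, -0.125) → max |·| = 0.250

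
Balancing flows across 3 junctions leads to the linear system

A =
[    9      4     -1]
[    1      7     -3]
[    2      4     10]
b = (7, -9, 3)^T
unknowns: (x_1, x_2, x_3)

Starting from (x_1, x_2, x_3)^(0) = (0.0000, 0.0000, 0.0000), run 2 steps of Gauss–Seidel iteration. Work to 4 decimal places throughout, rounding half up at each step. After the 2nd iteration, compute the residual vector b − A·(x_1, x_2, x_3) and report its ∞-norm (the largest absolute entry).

Iteration 1:
  x_1 = (7 - (4)·0.0000 - (-1)·0.0000) / (9) = 0.7778
  x_2 = (-9 - (1)·0.7778 - (-3)·0.0000) / (7) = -1.3968
  x_3 = (3 - (2)·0.7778 - (4)·-1.3968) / (10) = 0.7032
Iteration 2:
  x_1 = (7 - (4)·-1.3968 - (-1)·0.7032) / (9) = 1.4767
  x_2 = (-9 - (1)·1.4767 - (-3)·0.7032) / (7) = -1.1953
  x_3 = (3 - (2)·1.4767 - (4)·-1.1953) / (10) = 0.4828
Residual b − A·x = (-1.0263, -0.6612, -0.0002); ∞-norm = 1.0263

1.0263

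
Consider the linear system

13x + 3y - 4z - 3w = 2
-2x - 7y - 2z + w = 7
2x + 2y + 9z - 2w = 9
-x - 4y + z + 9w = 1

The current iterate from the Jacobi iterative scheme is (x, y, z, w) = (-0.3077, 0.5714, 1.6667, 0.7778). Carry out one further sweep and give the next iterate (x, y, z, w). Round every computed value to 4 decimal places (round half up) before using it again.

(0.7143, -1.2772, 1.1142, 0.1457)

One sweep:
  x = (2 - (3)·0.5714 - (-4)·1.6667 - (-3)·0.7778) / (13) = 0.7143
  y = (7 - (-2)·-0.3077 - (-2)·1.6667 - (1)·0.7778) / (-7) = -1.2772
  z = (9 - (2)·-0.3077 - (2)·0.5714 - (-2)·0.7778) / (9) = 1.1142
  w = (1 - (-1)·-0.3077 - (-4)·0.5714 - (1)·1.6667) / (9) = 0.1457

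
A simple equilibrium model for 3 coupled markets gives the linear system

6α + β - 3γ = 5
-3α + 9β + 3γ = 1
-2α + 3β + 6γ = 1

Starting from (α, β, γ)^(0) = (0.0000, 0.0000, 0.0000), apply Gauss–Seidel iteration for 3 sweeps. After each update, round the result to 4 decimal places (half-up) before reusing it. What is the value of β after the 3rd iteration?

0.3205

Iteration 1:
  α = (5 - (1)·0.0000 - (-3)·0.0000) / (6) = 0.8333
  β = (1 - (-3)·0.8333 - (3)·0.0000) / (9) = 0.3889
  γ = (1 - (-2)·0.8333 - (3)·0.3889) / (6) = 0.2500
Iteration 2:
  α = (5 - (1)·0.3889 - (-3)·0.2500) / (6) = 0.8935
  β = (1 - (-3)·0.8935 - (3)·0.2500) / (9) = 0.3256
  γ = (1 - (-2)·0.8935 - (3)·0.3256) / (6) = 0.3017
Iteration 3:
  α = (5 - (1)·0.3256 - (-3)·0.3017) / (6) = 0.9299
  β = (1 - (-3)·0.9299 - (3)·0.3017) / (9) = 0.3205
  γ = (1 - (-2)·0.9299 - (3)·0.3205) / (6) = 0.3164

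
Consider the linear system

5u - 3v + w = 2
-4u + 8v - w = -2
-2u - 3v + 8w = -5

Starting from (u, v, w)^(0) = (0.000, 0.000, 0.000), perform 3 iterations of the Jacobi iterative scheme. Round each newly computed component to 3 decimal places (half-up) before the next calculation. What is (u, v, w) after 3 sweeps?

Iteration 1:
  u = (2 - (-3)·0.000 - (1)·0.000) / (5) = 0.400
  v = (-2 - (-4)·0.000 - (-1)·0.000) / (8) = -0.250
  w = (-5 - (-2)·0.000 - (-3)·0.000) / (8) = -0.625
Iteration 2:
  u = (2 - (-3)·-0.250 - (1)·-0.625) / (5) = 0.375
  v = (-2 - (-4)·0.400 - (-1)·-0.625) / (8) = -0.128
  w = (-5 - (-2)·0.400 - (-3)·-0.250) / (8) = -0.619
Iteration 3:
  u = (2 - (-3)·-0.128 - (1)·-0.619) / (5) = 0.447
  v = (-2 - (-4)·0.375 - (-1)·-0.619) / (8) = -0.140
  w = (-5 - (-2)·0.375 - (-3)·-0.128) / (8) = -0.579

(0.447, -0.140, -0.579)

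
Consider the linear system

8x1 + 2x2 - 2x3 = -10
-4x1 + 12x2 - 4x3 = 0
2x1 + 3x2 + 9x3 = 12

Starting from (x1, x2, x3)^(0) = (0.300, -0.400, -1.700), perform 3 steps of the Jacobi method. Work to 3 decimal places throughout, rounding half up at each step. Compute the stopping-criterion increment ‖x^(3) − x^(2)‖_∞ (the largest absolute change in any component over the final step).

0.410

Iteration 1:
  x1 = (-10 - (2)·-0.400 - (-2)·-1.700) / (8) = -1.575
  x2 = (0 - (-4)·0.300 - (-4)·-1.700) / (12) = -0.467
  x3 = (12 - (2)·0.300 - (3)·-0.400) / (9) = 1.400
Iteration 2:
  x1 = (-10 - (2)·-0.467 - (-2)·1.400) / (8) = -0.783
  x2 = (0 - (-4)·-1.575 - (-4)·1.400) / (12) = -0.058
  x3 = (12 - (2)·-1.575 - (3)·-0.467) / (9) = 1.839
Iteration 3:
  x1 = (-10 - (2)·-0.058 - (-2)·1.839) / (8) = -0.776
  x2 = (0 - (-4)·-0.783 - (-4)·1.839) / (12) = 0.352
  x3 = (12 - (2)·-0.783 - (3)·-0.058) / (9) = 1.527
Change: (0.007, 0.410, -0.312) → max |·| = 0.410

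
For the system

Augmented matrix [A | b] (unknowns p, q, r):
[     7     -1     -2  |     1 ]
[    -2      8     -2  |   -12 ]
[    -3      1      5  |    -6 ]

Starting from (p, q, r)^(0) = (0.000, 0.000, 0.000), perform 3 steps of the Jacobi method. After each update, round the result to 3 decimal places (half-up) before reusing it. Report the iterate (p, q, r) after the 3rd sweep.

(-0.342, -1.807, -1.096)

Iteration 1:
  p = (1 - (-1)·0.000 - (-2)·0.000) / (7) = 0.143
  q = (-12 - (-2)·0.000 - (-2)·0.000) / (8) = -1.500
  r = (-6 - (-3)·0.000 - (1)·0.000) / (5) = -1.200
Iteration 2:
  p = (1 - (-1)·-1.500 - (-2)·-1.200) / (7) = -0.414
  q = (-12 - (-2)·0.143 - (-2)·-1.200) / (8) = -1.764
  r = (-6 - (-3)·0.143 - (1)·-1.500) / (5) = -0.814
Iteration 3:
  p = (1 - (-1)·-1.764 - (-2)·-0.814) / (7) = -0.342
  q = (-12 - (-2)·-0.414 - (-2)·-0.814) / (8) = -1.807
  r = (-6 - (-3)·-0.414 - (1)·-1.764) / (5) = -1.096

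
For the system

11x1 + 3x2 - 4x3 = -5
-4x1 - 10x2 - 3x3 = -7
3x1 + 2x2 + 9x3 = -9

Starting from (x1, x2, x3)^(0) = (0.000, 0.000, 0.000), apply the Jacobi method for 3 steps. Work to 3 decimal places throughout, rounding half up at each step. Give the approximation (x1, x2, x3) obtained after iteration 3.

Iteration 1:
  x1 = (-5 - (3)·0.000 - (-4)·0.000) / (11) = -0.455
  x2 = (-7 - (-4)·0.000 - (-3)·0.000) / (-10) = 0.700
  x3 = (-9 - (3)·0.000 - (2)·0.000) / (9) = -1.000
Iteration 2:
  x1 = (-5 - (3)·0.700 - (-4)·-1.000) / (11) = -1.009
  x2 = (-7 - (-4)·-0.455 - (-3)·-1.000) / (-10) = 1.182
  x3 = (-9 - (3)·-0.455 - (2)·0.700) / (9) = -1.004
Iteration 3:
  x1 = (-5 - (3)·1.182 - (-4)·-1.004) / (11) = -1.142
  x2 = (-7 - (-4)·-1.009 - (-3)·-1.004) / (-10) = 1.405
  x3 = (-9 - (3)·-1.009 - (2)·1.182) / (9) = -0.926

(-1.142, 1.405, -0.926)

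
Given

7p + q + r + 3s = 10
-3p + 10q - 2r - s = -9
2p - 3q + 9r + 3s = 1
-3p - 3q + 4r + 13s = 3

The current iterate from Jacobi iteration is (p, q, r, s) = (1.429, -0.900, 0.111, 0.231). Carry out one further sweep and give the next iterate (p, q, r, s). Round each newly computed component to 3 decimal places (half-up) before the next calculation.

(1.442, -0.426, -0.583, 0.319)

One sweep:
  p = (10 - (1)·-0.900 - (1)·0.111 - (3)·0.231) / (7) = 1.442
  q = (-9 - (-3)·1.429 - (-2)·0.111 - (-1)·0.231) / (10) = -0.426
  r = (1 - (2)·1.429 - (-3)·-0.900 - (3)·0.231) / (9) = -0.583
  s = (3 - (-3)·1.429 - (-3)·-0.900 - (4)·0.111) / (13) = 0.319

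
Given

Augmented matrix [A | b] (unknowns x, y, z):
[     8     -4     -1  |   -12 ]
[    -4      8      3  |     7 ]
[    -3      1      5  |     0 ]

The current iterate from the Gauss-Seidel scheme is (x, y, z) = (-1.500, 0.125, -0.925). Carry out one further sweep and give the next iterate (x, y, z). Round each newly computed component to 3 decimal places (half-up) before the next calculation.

(-1.553, 0.445, -1.021)

One sweep:
  x = (-12 - (-4)·0.125 - (-1)·-0.925) / (8) = -1.553
  y = (7 - (-4)·-1.553 - (3)·-0.925) / (8) = 0.445
  z = (0 - (-3)·-1.553 - (1)·0.445) / (5) = -1.021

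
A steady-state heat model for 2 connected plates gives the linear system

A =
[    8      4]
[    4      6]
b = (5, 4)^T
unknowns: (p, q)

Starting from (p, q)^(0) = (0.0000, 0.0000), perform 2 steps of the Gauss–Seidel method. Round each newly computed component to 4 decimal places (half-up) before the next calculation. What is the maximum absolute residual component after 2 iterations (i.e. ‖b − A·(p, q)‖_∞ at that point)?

0.3332

Iteration 1:
  p = (5 - (4)·0.0000) / (8) = 0.6250
  q = (4 - (4)·0.6250) / (6) = 0.2500
Iteration 2:
  p = (5 - (4)·0.2500) / (8) = 0.5000
  q = (4 - (4)·0.5000) / (6) = 0.3333
Residual b − A·x = (-0.3332, 0.0002); ∞-norm = 0.3332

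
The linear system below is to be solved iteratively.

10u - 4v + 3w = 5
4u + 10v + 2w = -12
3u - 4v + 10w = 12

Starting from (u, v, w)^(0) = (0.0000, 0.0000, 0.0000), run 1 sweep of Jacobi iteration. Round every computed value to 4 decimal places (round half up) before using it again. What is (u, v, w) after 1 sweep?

(0.5000, -1.2000, 1.2000)

Iteration 1:
  u = (5 - (-4)·0.0000 - (3)·0.0000) / (10) = 0.5000
  v = (-12 - (4)·0.0000 - (2)·0.0000) / (10) = -1.2000
  w = (12 - (3)·0.0000 - (-4)·0.0000) / (10) = 1.2000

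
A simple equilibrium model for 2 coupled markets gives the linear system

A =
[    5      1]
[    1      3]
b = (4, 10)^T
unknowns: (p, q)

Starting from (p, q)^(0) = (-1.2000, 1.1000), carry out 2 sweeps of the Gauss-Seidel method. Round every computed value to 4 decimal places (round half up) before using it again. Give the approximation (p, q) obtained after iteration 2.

(0.1720, 3.2760)

Iteration 1:
  p = (4 - (1)·1.1000) / (5) = 0.5800
  q = (10 - (1)·0.5800) / (3) = 3.1400
Iteration 2:
  p = (4 - (1)·3.1400) / (5) = 0.1720
  q = (10 - (1)·0.1720) / (3) = 3.2760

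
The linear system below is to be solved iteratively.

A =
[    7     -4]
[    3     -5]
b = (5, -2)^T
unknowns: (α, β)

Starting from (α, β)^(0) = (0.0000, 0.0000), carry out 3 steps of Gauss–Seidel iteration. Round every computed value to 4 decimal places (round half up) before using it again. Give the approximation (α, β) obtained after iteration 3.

Iteration 1:
  α = (5 - (-4)·0.0000) / (7) = 0.7143
  β = (-2 - (3)·0.7143) / (-5) = 0.8286
Iteration 2:
  α = (5 - (-4)·0.8286) / (7) = 1.1878
  β = (-2 - (3)·1.1878) / (-5) = 1.1127
Iteration 3:
  α = (5 - (-4)·1.1127) / (7) = 1.3501
  β = (-2 - (3)·1.3501) / (-5) = 1.2101

(1.3501, 1.2101)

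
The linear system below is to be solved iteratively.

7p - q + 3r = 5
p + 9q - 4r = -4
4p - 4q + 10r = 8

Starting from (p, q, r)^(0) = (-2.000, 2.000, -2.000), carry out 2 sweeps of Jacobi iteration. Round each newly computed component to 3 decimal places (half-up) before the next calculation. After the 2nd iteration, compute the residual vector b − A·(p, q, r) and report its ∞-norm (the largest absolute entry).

Iteration 1:
  p = (5 - (-1)·2.000 - (3)·-2.000) / (7) = 1.857
  q = (-4 - (1)·-2.000 - (-4)·-2.000) / (9) = -1.111
  r = (8 - (4)·-2.000 - (-4)·2.000) / (10) = 2.400
Iteration 2:
  p = (5 - (-1)·-1.111 - (3)·2.400) / (7) = -0.473
  q = (-4 - (1)·1.857 - (-4)·2.400) / (9) = 0.416
  r = (8 - (4)·1.857 - (-4)·-1.111) / (10) = -0.387
Residual b − A·x = (9.888, -8.819, 15.426); ∞-norm = 15.426

15.426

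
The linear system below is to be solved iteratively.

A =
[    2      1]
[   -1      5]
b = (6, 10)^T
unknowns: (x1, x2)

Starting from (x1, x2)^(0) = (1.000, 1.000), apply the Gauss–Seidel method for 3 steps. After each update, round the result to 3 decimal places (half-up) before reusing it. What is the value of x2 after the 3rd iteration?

2.365

Iteration 1:
  x1 = (6 - (1)·1.000) / (2) = 2.500
  x2 = (10 - (-1)·2.500) / (5) = 2.500
Iteration 2:
  x1 = (6 - (1)·2.500) / (2) = 1.750
  x2 = (10 - (-1)·1.750) / (5) = 2.350
Iteration 3:
  x1 = (6 - (1)·2.350) / (2) = 1.825
  x2 = (10 - (-1)·1.825) / (5) = 2.365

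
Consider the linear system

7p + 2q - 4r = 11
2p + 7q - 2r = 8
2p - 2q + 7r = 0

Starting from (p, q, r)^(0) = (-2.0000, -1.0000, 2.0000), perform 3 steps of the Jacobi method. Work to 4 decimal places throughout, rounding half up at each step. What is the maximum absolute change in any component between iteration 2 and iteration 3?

Iteration 1:
  p = (11 - (2)·-1.0000 - (-4)·2.0000) / (7) = 3.0000
  q = (8 - (2)·-2.0000 - (-2)·2.0000) / (7) = 2.2857
  r = (0 - (2)·-2.0000 - (-2)·-1.0000) / (7) = 0.2857
Iteration 2:
  p = (11 - (2)·2.2857 - (-4)·0.2857) / (7) = 1.0816
  q = (8 - (2)·3.0000 - (-2)·0.2857) / (7) = 0.3673
  r = (0 - (2)·3.0000 - (-2)·2.2857) / (7) = -0.2041
Iteration 3:
  p = (11 - (2)·0.3673 - (-4)·-0.2041) / (7) = 1.3499
  q = (8 - (2)·1.0816 - (-2)·-0.2041) / (7) = 0.7755
  r = (0 - (2)·1.0816 - (-2)·0.3673) / (7) = -0.2041
Change: (0.2683, 0.4082, 0.0000) → max |·| = 0.4082

0.4082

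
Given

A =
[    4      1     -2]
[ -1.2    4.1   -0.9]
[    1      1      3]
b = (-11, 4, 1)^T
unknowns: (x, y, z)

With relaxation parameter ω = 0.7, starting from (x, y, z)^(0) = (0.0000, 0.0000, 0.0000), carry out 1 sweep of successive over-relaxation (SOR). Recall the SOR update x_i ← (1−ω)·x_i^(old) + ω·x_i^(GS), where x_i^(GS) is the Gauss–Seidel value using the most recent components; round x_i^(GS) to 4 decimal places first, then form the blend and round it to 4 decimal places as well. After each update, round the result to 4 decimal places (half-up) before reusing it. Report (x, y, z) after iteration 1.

Iteration 1:
  x: GS value = (-11 - (1)·0.0000 - (-2)·0.0000) / (4) = -2.7500;  x ← (1−ω)·0.0000 + ω·-2.7500 = -1.9250
  y: GS value = (4 - (-1.2)·-1.9250 - (-0.9)·0.0000) / (4.1) = 0.4122;  y ← (1−ω)·0.0000 + ω·0.4122 = 0.2885
  z: GS value = (1 - (1)·-1.9250 - (1)·0.2885) / (3) = 0.8788;  z ← (1−ω)·0.0000 + ω·0.8788 = 0.6152

(-1.9250, 0.2885, 0.6152)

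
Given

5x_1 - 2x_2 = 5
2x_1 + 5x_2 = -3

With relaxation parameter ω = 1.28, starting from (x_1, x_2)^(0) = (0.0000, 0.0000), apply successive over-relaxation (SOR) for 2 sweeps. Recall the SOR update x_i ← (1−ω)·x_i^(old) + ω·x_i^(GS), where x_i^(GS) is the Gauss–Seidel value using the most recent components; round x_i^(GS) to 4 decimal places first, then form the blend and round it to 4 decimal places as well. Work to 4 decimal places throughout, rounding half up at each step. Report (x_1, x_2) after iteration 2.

(0.1928, -0.4681)

Iteration 1:
  x_1: GS value = (5 - (-2)·0.0000) / (5) = 1.0000;  x_1 ← (1−ω)·0.0000 + ω·1.0000 = 1.2800
  x_2: GS value = (-3 - (2)·1.2800) / (5) = -1.1120;  x_2 ← (1−ω)·0.0000 + ω·-1.1120 = -1.4234
Iteration 2:
  x_1: GS value = (5 - (-2)·-1.4234) / (5) = 0.4306;  x_1 ← (1−ω)·1.2800 + ω·0.4306 = 0.1928
  x_2: GS value = (-3 - (2)·0.1928) / (5) = -0.6771;  x_2 ← (1−ω)·-1.4234 + ω·-0.6771 = -0.4681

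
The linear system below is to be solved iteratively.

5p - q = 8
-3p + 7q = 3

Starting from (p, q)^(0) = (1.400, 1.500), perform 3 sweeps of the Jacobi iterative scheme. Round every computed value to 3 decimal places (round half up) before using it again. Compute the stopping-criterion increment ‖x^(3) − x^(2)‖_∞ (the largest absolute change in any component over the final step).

Iteration 1:
  p = (8 - (-1)·1.500) / (5) = 1.900
  q = (3 - (-3)·1.400) / (7) = 1.029
Iteration 2:
  p = (8 - (-1)·1.029) / (5) = 1.806
  q = (3 - (-3)·1.900) / (7) = 1.243
Iteration 3:
  p = (8 - (-1)·1.243) / (5) = 1.849
  q = (3 - (-3)·1.806) / (7) = 1.203
Change: (0.043, -0.040) → max |·| = 0.043

0.043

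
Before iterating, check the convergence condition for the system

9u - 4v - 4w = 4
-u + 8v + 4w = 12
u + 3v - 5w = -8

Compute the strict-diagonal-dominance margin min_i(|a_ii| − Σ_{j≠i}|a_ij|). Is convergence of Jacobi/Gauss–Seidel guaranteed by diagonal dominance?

row 1: |9| − (4+4) = 1
row 2: |8| − (1+4) = 3
row 3: |-5| − (1+3) = 1
minimum over rows = 1 → strictly diagonally dominant (convergence guaranteed)

1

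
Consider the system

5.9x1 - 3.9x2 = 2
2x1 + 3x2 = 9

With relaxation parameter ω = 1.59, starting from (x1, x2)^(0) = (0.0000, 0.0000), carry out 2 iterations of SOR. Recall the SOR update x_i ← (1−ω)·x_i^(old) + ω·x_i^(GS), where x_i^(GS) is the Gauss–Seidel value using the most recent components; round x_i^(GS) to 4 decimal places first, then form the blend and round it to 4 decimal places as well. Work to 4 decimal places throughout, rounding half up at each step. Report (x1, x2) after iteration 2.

Iteration 1:
  x1: GS value = (2 - (-3.9)·0.0000) / (5.9) = 0.3390;  x1 ← (1−ω)·0.0000 + ω·0.3390 = 0.5390
  x2: GS value = (9 - (2)·0.5390) / (3) = 2.6407;  x2 ← (1−ω)·0.0000 + ω·2.6407 = 4.1987
Iteration 2:
  x1: GS value = (2 - (-3.9)·4.1987) / (5.9) = 3.1144;  x1 ← (1−ω)·0.5390 + ω·3.1144 = 4.6339
  x2: GS value = (9 - (2)·4.6339) / (3) = -0.0893;  x2 ← (1−ω)·4.1987 + ω·-0.0893 = -2.6192

(4.6339, -2.6192)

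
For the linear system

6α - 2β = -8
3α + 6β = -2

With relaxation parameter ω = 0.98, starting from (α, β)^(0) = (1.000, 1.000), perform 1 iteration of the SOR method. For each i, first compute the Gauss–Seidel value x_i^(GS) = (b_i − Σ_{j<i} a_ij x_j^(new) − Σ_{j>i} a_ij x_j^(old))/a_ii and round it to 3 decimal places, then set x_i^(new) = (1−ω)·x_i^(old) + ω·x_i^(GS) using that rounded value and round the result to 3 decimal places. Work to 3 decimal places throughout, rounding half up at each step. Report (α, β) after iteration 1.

Iteration 1:
  α: GS value = (-8 - (-2)·1.000) / (6) = -1.000;  α ← (1−ω)·1.000 + ω·-1.000 = -0.960
  β: GS value = (-2 - (3)·-0.960) / (6) = 0.147;  β ← (1−ω)·1.000 + ω·0.147 = 0.164

(-0.960, 0.164)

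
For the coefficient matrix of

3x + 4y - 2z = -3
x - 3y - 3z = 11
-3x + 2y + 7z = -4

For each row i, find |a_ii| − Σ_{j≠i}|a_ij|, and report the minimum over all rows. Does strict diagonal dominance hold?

-3

row 1: |3| − (4+2) = -3
row 2: |-3| − (1+3) = -1
row 3: |7| − (3+2) = 2
minimum over rows = -3 → not strictly diagonally dominant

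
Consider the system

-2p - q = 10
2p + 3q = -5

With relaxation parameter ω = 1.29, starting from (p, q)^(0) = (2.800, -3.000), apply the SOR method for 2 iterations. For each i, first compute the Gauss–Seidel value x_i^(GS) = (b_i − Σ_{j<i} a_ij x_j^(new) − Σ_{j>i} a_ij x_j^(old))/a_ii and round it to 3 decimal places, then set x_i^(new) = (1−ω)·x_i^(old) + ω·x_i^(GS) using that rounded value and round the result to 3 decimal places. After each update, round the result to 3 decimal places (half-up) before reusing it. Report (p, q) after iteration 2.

(-7.035, 2.942)

Iteration 1:
  p: GS value = (10 - (-1)·-3.000) / (-2) = -3.500;  p ← (1−ω)·2.800 + ω·-3.500 = -5.327
  q: GS value = (-5 - (2)·-5.327) / (3) = 1.885;  q ← (1−ω)·-3.000 + ω·1.885 = 3.302
Iteration 2:
  p: GS value = (10 - (-1)·3.302) / (-2) = -6.651;  p ← (1−ω)·-5.327 + ω·-6.651 = -7.035
  q: GS value = (-5 - (2)·-7.035) / (3) = 3.023;  q ← (1−ω)·3.302 + ω·3.023 = 2.942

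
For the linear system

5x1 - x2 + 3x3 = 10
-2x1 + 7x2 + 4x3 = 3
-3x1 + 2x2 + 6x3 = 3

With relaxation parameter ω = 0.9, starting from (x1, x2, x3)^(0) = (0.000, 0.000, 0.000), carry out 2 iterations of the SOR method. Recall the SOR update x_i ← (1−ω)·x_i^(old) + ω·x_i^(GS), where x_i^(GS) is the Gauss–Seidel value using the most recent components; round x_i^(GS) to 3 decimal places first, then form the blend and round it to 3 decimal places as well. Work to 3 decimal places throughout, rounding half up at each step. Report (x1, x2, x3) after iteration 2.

(1.590, 0.363, 1.157)

Iteration 1:
  x1: GS value = (10 - (-1)·0.000 - (3)·0.000) / (5) = 2.000;  x1 ← (1−ω)·0.000 + ω·2.000 = 1.800
  x2: GS value = (3 - (-2)·1.800 - (4)·0.000) / (7) = 0.943;  x2 ← (1−ω)·0.000 + ω·0.943 = 0.849
  x3: GS value = (3 - (-3)·1.800 - (2)·0.849) / (6) = 1.117;  x3 ← (1−ω)·0.000 + ω·1.117 = 1.005
Iteration 2:
  x1: GS value = (10 - (-1)·0.849 - (3)·1.005) / (5) = 1.567;  x1 ← (1−ω)·1.800 + ω·1.567 = 1.590
  x2: GS value = (3 - (-2)·1.590 - (4)·1.005) / (7) = 0.309;  x2 ← (1−ω)·0.849 + ω·0.309 = 0.363
  x3: GS value = (3 - (-3)·1.590 - (2)·0.363) / (6) = 1.174;  x3 ← (1−ω)·1.005 + ω·1.174 = 1.157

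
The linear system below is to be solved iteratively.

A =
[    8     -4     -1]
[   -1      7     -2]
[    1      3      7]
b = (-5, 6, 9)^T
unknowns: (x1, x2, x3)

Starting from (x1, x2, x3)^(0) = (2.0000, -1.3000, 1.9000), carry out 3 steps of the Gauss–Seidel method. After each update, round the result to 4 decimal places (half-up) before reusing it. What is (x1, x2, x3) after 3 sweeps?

(0.0380, 1.0870, 0.8144)

Iteration 1:
  x1 = (-5 - (-4)·-1.3000 - (-1)·1.9000) / (8) = -1.0375
  x2 = (6 - (-1)·-1.0375 - (-2)·1.9000) / (7) = 1.2518
  x3 = (9 - (1)·-1.0375 - (3)·1.2518) / (7) = 0.8974
Iteration 2:
  x1 = (-5 - (-4)·1.2518 - (-1)·0.8974) / (8) = 0.1131
  x2 = (6 - (-1)·0.1131 - (-2)·0.8974) / (7) = 1.1297
  x3 = (9 - (1)·0.1131 - (3)·1.1297) / (7) = 0.7854
Iteration 3:
  x1 = (-5 - (-4)·1.1297 - (-1)·0.7854) / (8) = 0.0380
  x2 = (6 - (-1)·0.0380 - (-2)·0.7854) / (7) = 1.0870
  x3 = (9 - (1)·0.0380 - (3)·1.0870) / (7) = 0.8144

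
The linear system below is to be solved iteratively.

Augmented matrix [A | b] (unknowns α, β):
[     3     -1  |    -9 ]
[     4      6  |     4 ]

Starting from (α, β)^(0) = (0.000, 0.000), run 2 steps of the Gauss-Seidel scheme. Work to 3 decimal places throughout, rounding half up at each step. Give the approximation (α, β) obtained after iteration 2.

(-2.111, 2.074)

Iteration 1:
  α = (-9 - (-1)·0.000) / (3) = -3.000
  β = (4 - (4)·-3.000) / (6) = 2.667
Iteration 2:
  α = (-9 - (-1)·2.667) / (3) = -2.111
  β = (4 - (4)·-2.111) / (6) = 2.074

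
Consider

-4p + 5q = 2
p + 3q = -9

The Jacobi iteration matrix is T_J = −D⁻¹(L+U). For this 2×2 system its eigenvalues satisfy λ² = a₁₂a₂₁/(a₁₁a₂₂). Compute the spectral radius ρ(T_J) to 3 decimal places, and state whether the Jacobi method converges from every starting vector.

0.645

a₁₂a₂₁/(a₁₁a₂₂) = (5)·(1) / ((-4)·(3)) = -0.416667
ρ = √|-0.416667| = √0.416667 = 0.645
ρ < 1, so Jacobi converges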